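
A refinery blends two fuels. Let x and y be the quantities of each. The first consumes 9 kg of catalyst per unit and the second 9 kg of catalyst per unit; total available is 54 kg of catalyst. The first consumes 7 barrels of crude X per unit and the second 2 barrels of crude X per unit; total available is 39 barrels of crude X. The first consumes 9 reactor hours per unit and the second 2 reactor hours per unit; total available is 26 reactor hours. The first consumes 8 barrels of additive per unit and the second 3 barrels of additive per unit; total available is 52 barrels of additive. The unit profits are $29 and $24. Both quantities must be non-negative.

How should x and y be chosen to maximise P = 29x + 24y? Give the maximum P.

x = 2, y = 4, maximum P = 154

Feasible corners and P = 29x + 24y:
  (0, 0) → P = 0
  (0, 6) → P = 144
  (26/9, 0) → P = 754/9
  (2, 4) → P = 154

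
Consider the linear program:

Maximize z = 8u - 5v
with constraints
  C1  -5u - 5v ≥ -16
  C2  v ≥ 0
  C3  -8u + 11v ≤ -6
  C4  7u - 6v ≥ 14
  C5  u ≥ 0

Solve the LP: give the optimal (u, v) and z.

u = 16/5, v = 0, maximum z = 128/5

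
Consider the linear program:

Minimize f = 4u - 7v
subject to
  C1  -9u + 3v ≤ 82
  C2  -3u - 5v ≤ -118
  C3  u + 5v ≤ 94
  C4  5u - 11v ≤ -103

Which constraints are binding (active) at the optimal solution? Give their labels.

C2 and C3

Corner points and f = 4u - 7v:
  (12, 82/5) → f = -334/5
  (27/2, 31/2) → f = -109/2
  (173/12, 191/12) → f = -215/4

The minimum is at (12, 82/5). Substituting into each constraint, equality holds for C2 and C3; the remaining constraints have slack.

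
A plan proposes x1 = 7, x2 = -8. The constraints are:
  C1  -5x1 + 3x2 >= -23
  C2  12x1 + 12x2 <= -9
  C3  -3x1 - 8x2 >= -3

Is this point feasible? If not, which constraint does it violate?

Constraint C1: -5x1 + 3x2 = -59, which is not ≥ -23. All other constraints are satisfied.

not feasible — violates C1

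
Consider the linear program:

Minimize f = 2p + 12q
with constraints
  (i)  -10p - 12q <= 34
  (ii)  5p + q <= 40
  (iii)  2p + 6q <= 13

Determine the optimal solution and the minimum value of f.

p = 257/25, q = -57/5, minimum f = -2906/25

Vertices and f = 2p + 12q:
  (257/25, -57/5) → f = -2906/25
  (-10, 11/2) → f = 46
  (227/28, -15/28) → f = 137/14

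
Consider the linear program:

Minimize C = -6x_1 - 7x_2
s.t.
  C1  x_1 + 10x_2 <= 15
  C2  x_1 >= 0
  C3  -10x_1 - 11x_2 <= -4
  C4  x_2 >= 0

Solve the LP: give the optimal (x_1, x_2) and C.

x_1 = 15, x_2 = 0, minimum C = -90

Feasible corners and C = -6x_1 - 7x_2:
  (0, 3/2) → C = -21/2
  (15, 0) → C = -90
  (0, 4/11) → C = -28/11
  (2/5, 0) → C = -12/5

At the optimal vertex, x_1 + 10x_2 = 15 and x_2 = 0.
Solving simultaneously gives x_1 = 15, x_2 = 0.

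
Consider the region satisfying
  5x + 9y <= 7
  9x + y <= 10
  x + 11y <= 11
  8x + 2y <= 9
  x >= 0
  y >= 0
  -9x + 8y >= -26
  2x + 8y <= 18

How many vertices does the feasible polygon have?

5

Intersecting each pair of boundary lines and keeping only the points that satisfy every inequality leaves:
  (67/62, 11/62)
  (0, 7/9)
  (11/10, 1/10)
  (10/9, 0)
  (0, 0)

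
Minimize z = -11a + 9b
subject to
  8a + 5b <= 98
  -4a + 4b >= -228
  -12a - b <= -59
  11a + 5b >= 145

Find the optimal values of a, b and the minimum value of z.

Feasible corners and z = -11a + 9b:
  (383/13, -358/13) → z = -7435/13
  (47/3, -82/15) → z = -3323/15
  (215/8, -241/8) → z = -2267/4

a = 383/13, b = -358/13, minimum z = -7435/13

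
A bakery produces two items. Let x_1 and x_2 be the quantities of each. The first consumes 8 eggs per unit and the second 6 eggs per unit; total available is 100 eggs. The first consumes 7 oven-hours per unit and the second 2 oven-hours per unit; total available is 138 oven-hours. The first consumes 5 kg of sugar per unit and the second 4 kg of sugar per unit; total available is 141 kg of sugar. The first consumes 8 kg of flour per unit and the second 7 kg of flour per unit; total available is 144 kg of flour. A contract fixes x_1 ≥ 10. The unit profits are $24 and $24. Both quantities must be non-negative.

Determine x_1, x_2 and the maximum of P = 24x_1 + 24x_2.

x_1 = 10, x_2 = 10/3, maximum P = 320

Vertices and P = 24x_1 + 24x_2:
  (25/2, 0) → P = 300
  (10, 0) → P = 240
  (10, 10/3) → P = 320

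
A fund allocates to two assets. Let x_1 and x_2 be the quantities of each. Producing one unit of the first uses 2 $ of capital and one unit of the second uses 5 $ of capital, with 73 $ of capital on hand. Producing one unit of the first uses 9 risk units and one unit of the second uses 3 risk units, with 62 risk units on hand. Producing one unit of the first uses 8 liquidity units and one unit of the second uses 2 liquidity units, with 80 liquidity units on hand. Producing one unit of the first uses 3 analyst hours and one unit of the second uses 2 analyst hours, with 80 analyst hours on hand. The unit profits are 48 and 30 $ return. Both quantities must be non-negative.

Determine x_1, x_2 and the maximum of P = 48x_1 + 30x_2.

Corner points and P = 48x_1 + 30x_2:
  (0, 0) → P = 0
  (0, 73/5) → P = 438
  (62/9, 0) → P = 992/3
  (7/3, 41/3) → P = 522

x_1 = 7/3, x_2 = 41/3, maximum P = 522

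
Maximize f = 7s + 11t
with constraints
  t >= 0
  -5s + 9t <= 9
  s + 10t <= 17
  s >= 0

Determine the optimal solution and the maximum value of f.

Corner points and f = 7s + 11t:
  (17, 0) → f = 119
  (0, 0) → f = 0
  (63/59, 94/59) → f = 25
  (0, 1) → f = 11

At the optimal vertex, t = 0 and s + 10t = 17.
Solving simultaneously gives s = 17, t = 0.

s = 17, t = 0, maximum f = 119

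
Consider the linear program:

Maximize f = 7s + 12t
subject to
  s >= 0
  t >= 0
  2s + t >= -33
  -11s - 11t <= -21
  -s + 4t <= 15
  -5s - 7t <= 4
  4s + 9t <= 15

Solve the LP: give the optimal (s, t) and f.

The binding constraints are t = 0 and 4s + 9t = 15.
Solving simultaneously gives s = 15/4, t = 0.

s = 15/4, t = 0, maximum f = 105/4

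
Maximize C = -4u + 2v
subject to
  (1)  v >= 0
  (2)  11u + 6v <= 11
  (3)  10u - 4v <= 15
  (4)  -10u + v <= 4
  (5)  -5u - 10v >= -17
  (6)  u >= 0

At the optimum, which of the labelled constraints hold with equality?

(5) and (6)

Vertices and C = -4u + 2v:
  (1, 0) → C = -4
  (0, 0) → C = 0
  (1/10, 33/20) → C = 29/10
  (0, 17/10) → C = 17/5

The maximum is at (0, 17/10). Substituting into each constraint, equality holds for (5) and (6); the remaining constraints have slack.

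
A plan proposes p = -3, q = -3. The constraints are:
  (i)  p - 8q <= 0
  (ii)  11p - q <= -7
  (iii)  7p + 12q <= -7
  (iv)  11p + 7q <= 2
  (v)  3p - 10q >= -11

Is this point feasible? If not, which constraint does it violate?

Constraint (i): p - 8q = 21, which is not ≤ 0. All other constraints are satisfied.

not feasible — violates (i)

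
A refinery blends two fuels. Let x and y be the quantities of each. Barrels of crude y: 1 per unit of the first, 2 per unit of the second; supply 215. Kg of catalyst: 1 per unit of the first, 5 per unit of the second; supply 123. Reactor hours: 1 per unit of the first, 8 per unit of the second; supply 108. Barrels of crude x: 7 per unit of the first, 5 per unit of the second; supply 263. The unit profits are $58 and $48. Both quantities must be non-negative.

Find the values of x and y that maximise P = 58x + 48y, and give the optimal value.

Vertices and P = 58x + 48y:
  (0, 0) → P = 0
  (0, 27/2) → P = 648
  (263/7, 0) → P = 15254/7
  (92/3, 29/3) → P = 6728/3

The optimum lies where x + 8y = 108 and 7x + 5y = 263.
Solving simultaneously gives x = 92/3, y = 29/3.

x = 92/3, y = 29/3, maximum P = 6728/3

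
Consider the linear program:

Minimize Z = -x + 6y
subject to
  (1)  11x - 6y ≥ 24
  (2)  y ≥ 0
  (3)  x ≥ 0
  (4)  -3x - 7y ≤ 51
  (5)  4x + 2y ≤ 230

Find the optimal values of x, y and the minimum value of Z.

Feasible corners and Z = -x + 6y:
  (24/11, 0) → Z = -24/11
  (714/23, 1217/23) → Z = 6588/23
  (115/2, 0) → Z = -115/2

At the optimal vertex, y = 0 and 4x + 2y = 230.
Solving simultaneously gives x = 115/2, y = 0.

x = 115/2, y = 0, minimum Z = -115/2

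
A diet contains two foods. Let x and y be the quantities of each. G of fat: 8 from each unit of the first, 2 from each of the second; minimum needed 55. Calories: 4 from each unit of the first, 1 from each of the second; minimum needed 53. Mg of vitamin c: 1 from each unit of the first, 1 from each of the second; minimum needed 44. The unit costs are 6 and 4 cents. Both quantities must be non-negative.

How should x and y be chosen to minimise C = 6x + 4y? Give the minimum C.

x = 3, y = 41, minimum C = 182

Feasible corners and C = 6x + 4y:
  (0, 53) → C = 212
  (44, 0) → C = 264
  (3, 41) → C = 182
The feasible region is unbounded (it extends along (0, 1), (1, 0)), but C strictly increases along every unbounded feasible direction, so there is no improving ray and the minimum is attained at a vertex.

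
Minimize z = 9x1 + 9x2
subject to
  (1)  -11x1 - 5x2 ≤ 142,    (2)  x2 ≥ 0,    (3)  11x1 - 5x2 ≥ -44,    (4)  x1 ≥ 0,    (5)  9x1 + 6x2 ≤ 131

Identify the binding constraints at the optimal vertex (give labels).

(2) and (4)

Vertices and z = 9x1 + 9x2:
  (0, 0) → z = 0
  (131/9, 0) → z = 131
  (0, 44/5) → z = 396/5
  (391/111, 1837/111) → z = 6684/37

The minimum is at (0, 0). Substituting into each constraint, equality holds for (2) and (4); the remaining constraints have slack.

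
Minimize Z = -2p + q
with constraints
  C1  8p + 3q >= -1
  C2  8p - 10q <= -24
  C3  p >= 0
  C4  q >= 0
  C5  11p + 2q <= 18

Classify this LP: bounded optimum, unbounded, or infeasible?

bounded optimum

Corner points and Z = -2p + q:
  (0, 12/5) → Z = 12/5
  (22/21, 68/21) → Z = 8/7
  (0, 9) → Z = 9
The feasible region has finitely many vertices and no improving ray; the minimum is 8/7 at (22/21, 68/21).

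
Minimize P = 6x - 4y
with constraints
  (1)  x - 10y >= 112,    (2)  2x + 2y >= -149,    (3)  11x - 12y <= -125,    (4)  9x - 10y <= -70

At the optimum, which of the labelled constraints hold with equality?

(1) and (2)

Feasible corners and P = 6x - 4y:
  (-633/11, -373/22) → P = -3052/11
  (-1297/49, -1357/98) → P = -724/7
  (-1019/23, -1389/46) → P = -3336/23

The minimum is at (-633/11, -373/22). Substituting into each constraint, equality holds for (1) and (2); the remaining constraints have slack.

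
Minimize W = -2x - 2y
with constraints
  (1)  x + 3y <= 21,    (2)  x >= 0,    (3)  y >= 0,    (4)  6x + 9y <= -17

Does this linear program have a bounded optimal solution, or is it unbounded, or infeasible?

The boundaries x + 3y = 21 and x = 0 meet at (0, 7), but that point violates 6x + 9y ≤ -17. Every candidate vertex is excluded by some other constraint, so the feasible region is empty.

infeasible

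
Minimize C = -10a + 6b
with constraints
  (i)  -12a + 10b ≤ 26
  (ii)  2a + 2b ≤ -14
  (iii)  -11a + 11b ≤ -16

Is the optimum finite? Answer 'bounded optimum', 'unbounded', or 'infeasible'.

From the feasible point (-223/11, -239/11), moving in the direction (2, -2) keeps every constraint satisfied while C decreases without bound.

unbounded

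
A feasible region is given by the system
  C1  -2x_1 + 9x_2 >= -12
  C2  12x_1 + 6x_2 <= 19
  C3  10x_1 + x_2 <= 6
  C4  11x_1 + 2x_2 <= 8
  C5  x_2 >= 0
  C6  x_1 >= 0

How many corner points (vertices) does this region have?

5

Pairwise boundary intersections that survive every other constraint:
  (5/21, 113/42)
  (0, 19/6)
  (4/9, 14/9)
  (3/5, 0)
  (0, 0)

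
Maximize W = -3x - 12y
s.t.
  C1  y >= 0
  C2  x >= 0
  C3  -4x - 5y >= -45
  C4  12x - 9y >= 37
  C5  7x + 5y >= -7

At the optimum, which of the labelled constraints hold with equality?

C1 and C4

Corner points and W = -3x - 12y:
  (45/4, 0) → W = -135/4
  (37/12, 0) → W = -37/4
  (295/48, 49/12) → W = -1079/16

The maximum is at (37/12, 0). Substituting into each constraint, equality holds for C1 and C4; the remaining constraints have slack.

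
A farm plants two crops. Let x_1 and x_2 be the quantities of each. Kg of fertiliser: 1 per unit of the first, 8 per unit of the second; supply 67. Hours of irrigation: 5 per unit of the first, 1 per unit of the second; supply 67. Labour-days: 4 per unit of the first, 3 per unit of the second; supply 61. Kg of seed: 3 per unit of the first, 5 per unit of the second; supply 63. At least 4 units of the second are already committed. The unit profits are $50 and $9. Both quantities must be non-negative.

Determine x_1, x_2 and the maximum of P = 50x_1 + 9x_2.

The optimum lies where 4x_1 + 3x_2 = 61 and x_2 = 4.
Solving simultaneously gives x_1 = 49/4, x_2 = 4.

x_1 = 49/4, x_2 = 4, maximum P = 1297/2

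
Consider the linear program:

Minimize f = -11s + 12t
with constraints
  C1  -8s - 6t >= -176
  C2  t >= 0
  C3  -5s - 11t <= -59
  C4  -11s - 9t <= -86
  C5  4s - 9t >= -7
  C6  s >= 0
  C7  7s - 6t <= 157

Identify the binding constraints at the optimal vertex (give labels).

Vertices and f = -11s + 12t:
  (22, 0) → f = -242
  (257/16, 95/12) → f = -1307/16
  (59/5, 0) → f = -649/5
  (415/76, 219/76) → f = -1937/76
  (79/15, 421/135) → f = -923/45

The minimum is at (22, 0). Substituting into each constraint, equality holds for C1 and C2; the remaining constraints have slack.

C1 and C2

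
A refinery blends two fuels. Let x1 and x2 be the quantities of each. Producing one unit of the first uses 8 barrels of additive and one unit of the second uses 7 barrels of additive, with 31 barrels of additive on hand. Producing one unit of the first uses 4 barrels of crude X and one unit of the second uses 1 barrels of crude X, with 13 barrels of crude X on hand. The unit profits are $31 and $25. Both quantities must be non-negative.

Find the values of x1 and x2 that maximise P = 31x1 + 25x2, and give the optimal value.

The binding constraints are 8x1 + 7x2 = 31 and 4x1 + x2 = 13.
Solving simultaneously gives x1 = 3, x2 = 1.

x1 = 3, x2 = 1, maximum P = 118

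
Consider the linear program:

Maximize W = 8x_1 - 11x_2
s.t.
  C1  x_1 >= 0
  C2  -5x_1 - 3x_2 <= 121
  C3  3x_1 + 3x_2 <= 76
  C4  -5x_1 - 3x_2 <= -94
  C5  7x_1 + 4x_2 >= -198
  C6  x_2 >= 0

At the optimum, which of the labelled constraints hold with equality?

C3 and C6

Vertices and W = 8x_1 - 11x_2:
  (9, 49/3) → W = -323/3
  (76/3, 0) → W = 608/3
  (94/5, 0) → W = 752/5

The maximum is at (76/3, 0). Substituting into each constraint, equality holds for C3 and C6; the remaining constraints have slack.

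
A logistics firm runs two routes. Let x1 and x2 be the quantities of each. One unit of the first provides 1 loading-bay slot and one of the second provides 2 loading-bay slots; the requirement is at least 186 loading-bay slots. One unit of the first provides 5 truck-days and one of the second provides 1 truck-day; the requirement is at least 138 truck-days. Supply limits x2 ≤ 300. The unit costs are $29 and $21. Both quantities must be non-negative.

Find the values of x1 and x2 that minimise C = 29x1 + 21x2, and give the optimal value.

Vertices and C = 29x1 + 21x2:
  (0, 138) → C = 2898
  (0, 300) → C = 6300
  (186, 0) → C = 5394
  (10, 88) → C = 2138
The feasible region is unbounded (it extends along (1, 0)), but C strictly increases along every unbounded feasible direction, so there is no improving ray and the minimum is attained at a vertex.

The optimum lies where x1 + 2x2 = 186 and 5x1 + x2 = 138.
Solving simultaneously gives x1 = 10, x2 = 88.

x1 = 10, x2 = 88, minimum C = 2138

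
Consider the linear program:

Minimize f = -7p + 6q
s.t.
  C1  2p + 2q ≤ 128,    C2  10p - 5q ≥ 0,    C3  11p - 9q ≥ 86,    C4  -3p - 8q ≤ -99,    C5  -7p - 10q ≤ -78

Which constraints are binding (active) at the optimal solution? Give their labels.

C1 and C4

Vertices and f = -7p + 6q:
  (331/10, 309/10) → f = -463/10
  (413/5, -93/5) → f = -3449/5
  (1579/115, 831/115) → f = -6067/115

The minimum is at (413/5, -93/5). Substituting into each constraint, equality holds for C1 and C4; the remaining constraints have slack.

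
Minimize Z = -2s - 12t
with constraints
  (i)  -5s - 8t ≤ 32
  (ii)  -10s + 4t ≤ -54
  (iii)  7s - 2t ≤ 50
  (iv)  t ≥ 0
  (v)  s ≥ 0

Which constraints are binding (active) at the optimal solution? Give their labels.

Extreme points and Z = -2s - 12t:
  (23/2, 61/4) → Z = -206
  (27/5, 0) → Z = -54/5
  (50/7, 0) → Z = -100/7

The minimum is at (23/2, 61/4). Substituting into each constraint, equality holds for (ii) and (iii); the remaining constraints have slack.

(ii) and (iii)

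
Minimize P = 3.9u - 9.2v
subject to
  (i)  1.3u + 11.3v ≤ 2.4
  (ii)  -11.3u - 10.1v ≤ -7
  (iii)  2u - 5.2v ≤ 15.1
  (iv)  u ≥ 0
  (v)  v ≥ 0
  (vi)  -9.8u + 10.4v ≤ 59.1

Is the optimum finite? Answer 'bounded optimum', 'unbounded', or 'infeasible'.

bounded optimum

Corner points and P = 3.9u - 9.2v:
  (2743/5728, 901/5728) → P = 4817/11456
  (24/13, 0) → P = 7.2
  (70/113, 0) → P = 273/113
The feasible region has finitely many vertices and no improving ray; the minimum is 4817/11456 at (2743/5728, 901/5728).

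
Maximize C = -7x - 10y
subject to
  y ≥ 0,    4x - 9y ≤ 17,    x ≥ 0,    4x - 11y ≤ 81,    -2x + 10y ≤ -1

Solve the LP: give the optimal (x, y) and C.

Feasible corners and C = -7x - 10y:
  (17/4, 0) → C = -119/4
  (1/2, 0) → C = -7/2
  (161/22, 15/11) → C = -1427/22

x = 1/2, y = 0, maximum C = -7/2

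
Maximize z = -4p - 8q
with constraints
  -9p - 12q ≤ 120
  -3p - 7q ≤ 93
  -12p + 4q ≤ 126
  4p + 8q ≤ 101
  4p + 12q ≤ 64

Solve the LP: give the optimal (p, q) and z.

Corner points and z = -4p - 8q:
  (92/9, -53/3) → z = 904/9
  (-166/15, -17/10) → z = 868/15
  (1451/4, -675/4) → z = -101
  (-157/20, 159/20) → z = -161/5
  (175/4, -37/4) → z = -101

The binding constraints are -9p - 12q = 120 and -3p - 7q = 93.
Solving simultaneously gives p = 92/9, q = -53/3.

p = 92/9, q = -53/3, maximum z = 904/9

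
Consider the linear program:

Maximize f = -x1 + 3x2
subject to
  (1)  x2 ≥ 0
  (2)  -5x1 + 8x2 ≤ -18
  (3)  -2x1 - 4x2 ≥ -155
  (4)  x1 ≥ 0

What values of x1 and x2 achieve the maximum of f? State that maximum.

x1 = 328/9, x2 = 739/36, maximum f = 905/36

Feasible corners and f = -x1 + 3x2:
  (18/5, 0) → f = -18/5
  (155/2, 0) → f = -155/2
  (328/9, 739/36) → f = 905/36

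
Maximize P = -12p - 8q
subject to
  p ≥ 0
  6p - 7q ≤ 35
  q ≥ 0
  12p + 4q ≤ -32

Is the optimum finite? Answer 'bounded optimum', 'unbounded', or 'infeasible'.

infeasible

The boundaries p = 0 and q = 0 meet at (0, 0), but that point violates 12p + 4q ≤ -32. Every candidate vertex is excluded by some other constraint, so the feasible region is empty.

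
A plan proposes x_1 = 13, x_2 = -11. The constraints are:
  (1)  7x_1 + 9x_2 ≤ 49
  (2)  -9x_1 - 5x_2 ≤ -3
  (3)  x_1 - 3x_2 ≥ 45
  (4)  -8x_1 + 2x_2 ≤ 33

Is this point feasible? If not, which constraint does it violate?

(1): -8 ≤ 49 ✓
(2): -62 ≤ -3 ✓
(3): 46 ≥ 45 ✓
(4): -126 ≤ 33 ✓

feasible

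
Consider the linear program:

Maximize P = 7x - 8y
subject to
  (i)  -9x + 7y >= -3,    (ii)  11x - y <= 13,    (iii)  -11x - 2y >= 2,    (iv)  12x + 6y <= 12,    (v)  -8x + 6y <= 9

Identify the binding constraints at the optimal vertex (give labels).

Extreme points and P = 7x - 8y:
  (-8/95, -51/95) → P = 352/95
  (-81/2, -105/2) → P = 273/2
  (-15/41, 83/82) → P = -437/41

The maximum is at (-81/2, -105/2). Substituting into each constraint, equality holds for (i) and (v); the remaining constraints have slack.

(i) and (v)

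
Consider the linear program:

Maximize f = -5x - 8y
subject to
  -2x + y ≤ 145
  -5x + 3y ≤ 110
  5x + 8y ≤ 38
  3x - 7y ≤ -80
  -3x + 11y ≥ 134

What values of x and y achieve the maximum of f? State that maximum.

x = -404/23, y = 170/23, maximum f = 660/23

Vertices and f = -5x - 8y:
  (-766/55, 148/11) → f = -38
  (-404/23, 170/23) → f = 660/23
  (-654/79, 784/79) → f = -38

The binding constraints are -5x + 3y = 110 and -3x + 11y = 134.
Solving simultaneously gives x = -404/23, y = 170/23.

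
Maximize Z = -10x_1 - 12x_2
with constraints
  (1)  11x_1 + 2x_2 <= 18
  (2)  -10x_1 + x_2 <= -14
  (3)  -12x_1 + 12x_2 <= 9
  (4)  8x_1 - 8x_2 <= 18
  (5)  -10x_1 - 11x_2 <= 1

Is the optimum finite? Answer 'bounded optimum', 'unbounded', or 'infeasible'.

Extreme points and Z = -10x_1 - 12x_2:
  (46/31, 26/31) → Z = -772/31
  (45/26, -27/52) → Z = -144/13
  (47/36, -17/18) → Z = -31/18
The feasible region has finitely many vertices and no improving ray; the maximum is -31/18 at (47/36, -17/18).

bounded optimum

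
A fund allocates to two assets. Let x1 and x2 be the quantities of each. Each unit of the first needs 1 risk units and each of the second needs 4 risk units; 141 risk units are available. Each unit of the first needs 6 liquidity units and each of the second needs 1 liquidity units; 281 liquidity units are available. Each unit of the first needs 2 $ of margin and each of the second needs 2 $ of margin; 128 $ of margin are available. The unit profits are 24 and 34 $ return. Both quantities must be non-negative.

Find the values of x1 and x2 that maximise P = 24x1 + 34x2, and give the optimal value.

Vertices and P = 24x1 + 34x2:
  (0, 0) → P = 0
  (0, 141/4) → P = 2397/2
  (281/6, 0) → P = 1124
  (115/3, 77/3) → P = 5378/3
  (217/5, 103/5) → P = 1742

x1 = 115/3, x2 = 77/3, maximum P = 5378/3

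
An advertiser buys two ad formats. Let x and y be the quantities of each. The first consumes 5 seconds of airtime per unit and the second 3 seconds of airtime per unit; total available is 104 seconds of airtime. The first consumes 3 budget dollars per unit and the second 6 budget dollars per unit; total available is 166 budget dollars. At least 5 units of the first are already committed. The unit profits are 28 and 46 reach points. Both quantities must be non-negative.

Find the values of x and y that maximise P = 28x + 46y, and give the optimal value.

x = 6, y = 74/3, maximum P = 3908/3

At the optimal vertex, 5x + 3y = 104 and 3x + 6y = 166.
Solving simultaneously gives x = 6, y = 74/3.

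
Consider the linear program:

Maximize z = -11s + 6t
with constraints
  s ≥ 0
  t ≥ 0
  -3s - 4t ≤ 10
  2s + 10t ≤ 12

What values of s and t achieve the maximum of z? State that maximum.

Corner points and z = -11s + 6t:
  (0, 0) → z = 0
  (0, 6/5) → z = 36/5
  (6, 0) → z = -66

s = 0, t = 6/5, maximum z = 36/5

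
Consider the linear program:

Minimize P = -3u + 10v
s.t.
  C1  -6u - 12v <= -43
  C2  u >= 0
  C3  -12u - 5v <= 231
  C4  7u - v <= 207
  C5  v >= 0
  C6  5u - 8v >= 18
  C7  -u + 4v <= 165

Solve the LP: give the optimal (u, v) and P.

Vertices and P = -3u + 10v:
  (43/6, 0) → P = -43/2
  (140/27, 107/108) → P = -305/54
  (207/7, 0) → P = -621/7
  (546/17, 303/17) → P = 1392/17

u = 207/7, v = 0, minimum P = -621/7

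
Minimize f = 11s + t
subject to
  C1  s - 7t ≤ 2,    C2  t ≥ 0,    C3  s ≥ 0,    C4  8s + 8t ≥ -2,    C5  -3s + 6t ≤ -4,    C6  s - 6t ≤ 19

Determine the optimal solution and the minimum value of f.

s = 4/3, t = 0, minimum f = 44/3

Extreme points and f = 11s + t:
  (2, 0) → f = 22
  (121, 17) → f = 1348
  (4/3, 0) → f = 44/3
The feasible region is unbounded (it extends along (6, 1), (2, 1)), but f strictly increases along every unbounded feasible direction, so there is no improving ray and the minimum is attained at a vertex.

The optimum lies where t = 0 and -3s + 6t = -4.
Solving simultaneously gives s = 4/3, t = 0.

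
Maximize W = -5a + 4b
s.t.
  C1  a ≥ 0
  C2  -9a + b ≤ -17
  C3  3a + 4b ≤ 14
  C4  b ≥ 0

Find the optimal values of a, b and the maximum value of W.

a = 82/39, b = 25/13, maximum W = -110/39

Corner points and W = -5a + 4b:
  (82/39, 25/13) → W = -110/39
  (17/9, 0) → W = -85/9
  (14/3, 0) → W = -70/3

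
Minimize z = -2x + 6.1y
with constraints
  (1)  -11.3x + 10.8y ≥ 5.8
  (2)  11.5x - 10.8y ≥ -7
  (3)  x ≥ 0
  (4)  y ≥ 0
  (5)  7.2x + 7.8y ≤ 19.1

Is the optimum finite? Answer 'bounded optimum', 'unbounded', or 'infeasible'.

Feasible corners and z = -2x + 6.1y:
  (0, 29/54) → z = 1769/540
  (2684/2765, 25759/16590) → z = 1249219/165900
  (0, 35/54) → z = 427/108
  (2528/2791, 27005/16746) → z = 268789/33492
The feasible region has finitely many vertices and no improving ray; the minimum is 1769/540 at (0, 29/54).

bounded optimum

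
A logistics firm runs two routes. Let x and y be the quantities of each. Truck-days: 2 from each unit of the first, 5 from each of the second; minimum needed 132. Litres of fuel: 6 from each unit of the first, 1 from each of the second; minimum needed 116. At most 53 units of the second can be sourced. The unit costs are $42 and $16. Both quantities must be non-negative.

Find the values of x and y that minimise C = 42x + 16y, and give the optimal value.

x = 16, y = 20, minimum C = 992

Extreme points and C = 42x + 16y:
  (66, 0) → C = 2772
  (16, 20) → C = 992
  (21/2, 53) → C = 1289
The feasible region is unbounded (it extends along (1, 0)), but C strictly increases along every unbounded feasible direction, so there is no improving ray and the minimum is attained at a vertex.

The binding constraints are 2x + 5y = 132 and 6x + y = 116.
Solving simultaneously gives x = 16, y = 20.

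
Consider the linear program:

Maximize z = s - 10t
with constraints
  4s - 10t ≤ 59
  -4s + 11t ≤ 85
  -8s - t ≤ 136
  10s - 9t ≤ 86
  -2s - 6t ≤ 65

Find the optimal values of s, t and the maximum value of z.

Extreme points and z = s - 10t:
  (329/64, -123/32) → z = 2789/64
  (-74/11, -189/22) → z = 871/11
  (-1581/92, 34/23) → z = -2941/92
  (1711/74, 597/37) → z = -10229/74
  (-751/46, -124/23) → z = 1729/46

s = -74/11, t = -189/22, maximum z = 871/11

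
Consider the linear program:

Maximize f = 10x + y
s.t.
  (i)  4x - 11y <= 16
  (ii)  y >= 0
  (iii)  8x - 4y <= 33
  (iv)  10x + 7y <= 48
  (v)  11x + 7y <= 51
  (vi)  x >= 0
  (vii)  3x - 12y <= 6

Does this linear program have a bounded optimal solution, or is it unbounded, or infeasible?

bounded optimum

Extreme points and f = 10x + y:
  (0, 0) → f = 0
  (2, 0) → f = 20
  (3, 18/7) → f = 228/7
  (0, 48/7) → f = 48/7
  (218/51, 29/51) → f = 2209/51
The feasible region has finitely many vertices and no improving ray; the maximum is 2209/51 at (218/51, 29/51).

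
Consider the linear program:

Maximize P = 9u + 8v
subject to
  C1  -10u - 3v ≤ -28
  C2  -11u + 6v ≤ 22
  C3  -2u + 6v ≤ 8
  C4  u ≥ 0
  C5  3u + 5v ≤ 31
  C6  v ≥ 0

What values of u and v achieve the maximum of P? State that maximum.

Extreme points and P = 9u + 8v:
  (24/11, 68/33) → P = 1192/33
  (14/5, 0) → P = 126/5
  (73/14, 43/14) → P = 143/2
  (31/3, 0) → P = 93

u = 31/3, v = 0, maximum P = 93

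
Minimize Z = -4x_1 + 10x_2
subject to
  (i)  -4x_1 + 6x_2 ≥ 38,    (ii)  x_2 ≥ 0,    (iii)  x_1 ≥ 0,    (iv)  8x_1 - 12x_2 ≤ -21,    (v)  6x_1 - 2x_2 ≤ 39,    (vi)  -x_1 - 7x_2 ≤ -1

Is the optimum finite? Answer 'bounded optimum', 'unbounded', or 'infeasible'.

Vertices and Z = -4x_1 + 10x_2:
  (0, 19/3) → Z = 190/3
  (155/14, 96/7) → Z = 650/7
The feasible region has finitely many vertices and no improving ray; the minimum is 190/3 at (0, 19/3).

bounded optimum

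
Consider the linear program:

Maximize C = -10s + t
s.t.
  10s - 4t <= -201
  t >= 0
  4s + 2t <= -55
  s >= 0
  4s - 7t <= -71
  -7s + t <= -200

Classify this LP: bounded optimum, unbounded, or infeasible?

The boundaries 10s - 4t = -201 and -7s + t = -200 meet at (1001/18, 3407/18), but that point violates 4s + 2t ≤ -55. Every candidate vertex is excluded by some other constraint, so the feasible region is empty.

infeasible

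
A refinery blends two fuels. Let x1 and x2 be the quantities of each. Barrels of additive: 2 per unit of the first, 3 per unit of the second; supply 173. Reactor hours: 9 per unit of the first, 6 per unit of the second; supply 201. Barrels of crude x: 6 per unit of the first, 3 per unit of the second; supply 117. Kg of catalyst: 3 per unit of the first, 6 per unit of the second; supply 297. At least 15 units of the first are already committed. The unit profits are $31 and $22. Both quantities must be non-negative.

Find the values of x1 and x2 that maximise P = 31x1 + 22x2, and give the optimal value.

x1 = 15, x2 = 9, maximum P = 663

Corner points and P = 31x1 + 22x2:
  (39/2, 0) → P = 1209/2
  (15, 0) → P = 465
  (15, 9) → P = 663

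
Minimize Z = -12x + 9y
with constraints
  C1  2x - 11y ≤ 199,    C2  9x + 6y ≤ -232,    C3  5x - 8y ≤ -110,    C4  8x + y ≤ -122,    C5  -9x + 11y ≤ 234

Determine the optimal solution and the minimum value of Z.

x = -74/3, y = -5/3, minimum Z = 281

Corner points and Z = -12x + 9y:
  (-74/3, -5/3) → Z = 281
  (-3956/153, 2/17) → Z = 934/3
  (-662/17, -180/17) → Z = 372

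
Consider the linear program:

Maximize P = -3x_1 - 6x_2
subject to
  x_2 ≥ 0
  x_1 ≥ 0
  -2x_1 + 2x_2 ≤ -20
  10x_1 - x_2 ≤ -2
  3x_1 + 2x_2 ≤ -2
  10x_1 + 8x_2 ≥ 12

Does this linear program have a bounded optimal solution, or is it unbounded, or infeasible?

infeasible

The boundaries 3x_1 + 2x_2 = -2 and 10x_1 + 8x_2 = 12 meet at (-10, 14), but that point violates x_1 ≥ 0. Every candidate vertex is excluded by some other constraint, so the feasible region is empty.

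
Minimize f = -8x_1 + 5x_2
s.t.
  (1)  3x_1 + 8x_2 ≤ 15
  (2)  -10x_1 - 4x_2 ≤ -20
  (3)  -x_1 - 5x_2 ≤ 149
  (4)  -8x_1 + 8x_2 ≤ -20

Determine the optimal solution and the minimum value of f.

x_1 = 181, x_2 = -66, minimum f = -1778

Corner points and f = -8x_1 + 5x_2:
  (181, -66) → f = -1778
  (35/11, 15/22) → f = -485/22
  (348/23, -755/23) → f = -6559/23
  (15/7, -5/14) → f = -265/14

At the optimal vertex, 3x_1 + 8x_2 = 15 and -x_1 - 5x_2 = 149.
Solving simultaneously gives x_1 = 181, x_2 = -66.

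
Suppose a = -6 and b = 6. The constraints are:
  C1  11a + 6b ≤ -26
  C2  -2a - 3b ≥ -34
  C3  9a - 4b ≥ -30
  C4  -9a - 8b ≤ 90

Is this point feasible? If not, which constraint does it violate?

not feasible — violates C3

Constraint C3: 9a - 4b = -78, which is not ≥ -30. All other constraints are satisfied.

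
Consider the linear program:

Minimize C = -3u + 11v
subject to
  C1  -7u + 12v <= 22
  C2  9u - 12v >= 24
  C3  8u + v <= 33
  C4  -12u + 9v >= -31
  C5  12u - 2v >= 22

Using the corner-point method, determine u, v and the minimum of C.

Extreme points and C = -3u + 11v:
  (52/21, -1/7) → C = -9
  (12/7, -5/7) → C = -13
  (34/21, -9/7) → C = -19

At the optimal vertex, -12u + 9v = -31 and 12u - 2v = 22.
Solving simultaneously gives u = 34/21, v = -9/7.

u = 34/21, v = -9/7, minimum C = -19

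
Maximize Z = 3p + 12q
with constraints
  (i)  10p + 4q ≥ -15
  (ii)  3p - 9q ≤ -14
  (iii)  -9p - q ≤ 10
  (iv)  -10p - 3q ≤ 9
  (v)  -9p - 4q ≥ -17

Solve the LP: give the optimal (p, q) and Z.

The optimum lies where -9p - q = 10 and -9p - 4q = -17.
Solving simultaneously gives p = -19/9, q = 9.

p = -19/9, q = 9, maximum Z = 305/3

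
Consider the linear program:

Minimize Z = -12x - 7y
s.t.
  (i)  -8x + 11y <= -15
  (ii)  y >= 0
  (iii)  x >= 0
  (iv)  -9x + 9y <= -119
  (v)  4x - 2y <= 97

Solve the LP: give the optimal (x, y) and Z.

Corner points and Z = -12x - 7y:
  (119/9, 0) → Z = -476/3
  (97/4, 0) → Z = -291
  (635/18, 397/18) → Z = -10399/18

x = 635/18, y = 397/18, minimum Z = -10399/18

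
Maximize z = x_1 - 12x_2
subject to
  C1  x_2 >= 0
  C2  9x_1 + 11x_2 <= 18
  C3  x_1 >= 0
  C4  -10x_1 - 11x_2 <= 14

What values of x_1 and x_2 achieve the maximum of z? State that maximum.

Extreme points and z = x_1 - 12x_2:
  (2, 0) → z = 2
  (0, 0) → z = 0
  (0, 18/11) → z = -216/11

x_1 = 2, x_2 = 0, maximum z = 2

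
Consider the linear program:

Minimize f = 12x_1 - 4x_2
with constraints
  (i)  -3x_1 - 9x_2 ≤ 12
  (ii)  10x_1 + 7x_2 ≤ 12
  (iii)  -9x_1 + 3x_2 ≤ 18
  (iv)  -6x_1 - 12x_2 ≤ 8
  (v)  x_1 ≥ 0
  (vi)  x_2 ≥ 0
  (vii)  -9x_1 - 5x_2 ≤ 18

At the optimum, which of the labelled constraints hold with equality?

(ii) and (v)

Extreme points and f = 12x_1 - 4x_2:
  (0, 12/7) → f = -48/7
  (6/5, 0) → f = 72/5
  (0, 0) → f = 0

The minimum is at (0, 12/7). Substituting into each constraint, equality holds for (ii) and (v); the remaining constraints have slack.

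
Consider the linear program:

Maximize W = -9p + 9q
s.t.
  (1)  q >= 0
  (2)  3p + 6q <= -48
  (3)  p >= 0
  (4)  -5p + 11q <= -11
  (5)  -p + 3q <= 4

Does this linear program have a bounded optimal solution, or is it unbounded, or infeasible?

The boundaries q = 0 and -5p + 11q = -11 meet at (11/5, 0), but that point violates 3p + 6q ≤ -48. Every candidate vertex is excluded by some other constraint, so the feasible region is empty.

infeasible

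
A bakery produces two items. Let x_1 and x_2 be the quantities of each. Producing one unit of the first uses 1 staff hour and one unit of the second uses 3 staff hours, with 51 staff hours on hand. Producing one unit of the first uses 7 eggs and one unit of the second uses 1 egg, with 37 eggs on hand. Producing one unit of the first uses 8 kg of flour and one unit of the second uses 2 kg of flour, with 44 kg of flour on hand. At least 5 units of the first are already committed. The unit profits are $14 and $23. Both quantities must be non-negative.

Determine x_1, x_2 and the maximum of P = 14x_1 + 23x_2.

x_1 = 5, x_2 = 2, maximum P = 116

Extreme points and P = 14x_1 + 23x_2:
  (37/7, 0) → P = 74
  (5, 0) → P = 70
  (5, 2) → P = 116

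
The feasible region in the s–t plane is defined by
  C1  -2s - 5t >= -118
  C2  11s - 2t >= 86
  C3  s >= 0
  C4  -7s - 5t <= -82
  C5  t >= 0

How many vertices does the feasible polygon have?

4

Of the 10 pairwise boundary intersections, those satisfying every inequality are:
  (666/59, 1126/59)
  (59, 0)
  (198/23, 100/23)
  (82/7, 0)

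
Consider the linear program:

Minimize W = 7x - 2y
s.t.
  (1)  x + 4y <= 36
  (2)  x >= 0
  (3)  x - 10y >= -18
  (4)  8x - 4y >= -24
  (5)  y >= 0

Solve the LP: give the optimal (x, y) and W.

x = 0, y = 9/5, minimum W = -18/5

Vertices and W = 7x - 2y:
  (144/7, 27/7) → W = 954/7
  (36, 0) → W = 252
  (0, 9/5) → W = -18/5
  (0, 0) → W = 0

The binding constraints are x = 0 and x - 10y = -18.
Solving simultaneously gives x = 0, y = 9/5.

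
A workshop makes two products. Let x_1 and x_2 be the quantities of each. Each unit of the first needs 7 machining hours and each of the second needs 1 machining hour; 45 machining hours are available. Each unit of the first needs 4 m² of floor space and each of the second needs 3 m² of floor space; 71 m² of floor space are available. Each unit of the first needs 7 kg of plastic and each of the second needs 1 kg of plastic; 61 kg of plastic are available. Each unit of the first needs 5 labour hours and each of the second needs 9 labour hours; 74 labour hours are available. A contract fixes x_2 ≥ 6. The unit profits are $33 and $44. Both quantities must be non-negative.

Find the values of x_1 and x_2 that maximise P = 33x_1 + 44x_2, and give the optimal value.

x_1 = 4, x_2 = 6, maximum P = 396

Corner points and P = 33x_1 + 44x_2:
  (0, 74/9) → P = 3256/9
  (0, 6) → P = 264
  (4, 6) → P = 396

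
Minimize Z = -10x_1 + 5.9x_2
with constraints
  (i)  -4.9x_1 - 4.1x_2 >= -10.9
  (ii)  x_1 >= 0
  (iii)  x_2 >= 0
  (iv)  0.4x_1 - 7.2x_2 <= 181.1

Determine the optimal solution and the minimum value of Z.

Extreme points and Z = -10x_1 + 5.9x_2:
  (0, 109/41) → Z = 6431/410
  (109/49, 0) → Z = -1090/49
  (0, 0) → Z = 0

The optimum lies where -4.9x_1 - 4.1x_2 = -10.9 and x_2 = 0.
Solving simultaneously gives x_1 = 109/49, x_2 = 0.

x_1 = 109/49, x_2 = 0, minimum Z = -1090/49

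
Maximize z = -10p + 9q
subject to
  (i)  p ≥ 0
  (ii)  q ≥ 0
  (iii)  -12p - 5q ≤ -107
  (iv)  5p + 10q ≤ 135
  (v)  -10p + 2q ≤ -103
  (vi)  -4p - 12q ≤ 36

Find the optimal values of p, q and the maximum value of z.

p = 130/11, q = 167/22, maximum z = -1097/22

Corner points and z = -10p + 9q:
  (27, 0) → z = -270
  (103/10, 0) → z = -103
  (130/11, 167/22) → z = -1097/22

At the optimal vertex, 5p + 10q = 135 and -10p + 2q = -103.
Solving simultaneously gives p = 130/11, q = 167/22.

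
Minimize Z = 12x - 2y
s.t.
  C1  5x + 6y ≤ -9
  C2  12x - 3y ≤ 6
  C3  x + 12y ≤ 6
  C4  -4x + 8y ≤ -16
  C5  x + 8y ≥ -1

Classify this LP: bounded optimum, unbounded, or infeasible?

The boundaries 5x + 6y = -9 and x + 12y = 6 meet at (-8/3, 13/18), but that point violates -4x + 8y ≤ -16. Every candidate vertex is excluded by some other constraint, so the feasible region is empty.

infeasible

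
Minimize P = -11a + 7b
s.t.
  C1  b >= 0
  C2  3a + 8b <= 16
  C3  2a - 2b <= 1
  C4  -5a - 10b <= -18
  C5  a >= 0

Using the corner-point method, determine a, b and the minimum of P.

Feasible corners and P = -11a + 7b:
  (20/11, 29/22) → P = -237/22
  (0, 2) → P = 14
  (23/15, 31/30) → P = -289/30
  (0, 9/5) → P = 63/5

At the optimal vertex, 3a + 8b = 16 and 2a - 2b = 1.
Solving simultaneously gives a = 20/11, b = 29/22.

a = 20/11, b = 29/22, minimum P = -237/22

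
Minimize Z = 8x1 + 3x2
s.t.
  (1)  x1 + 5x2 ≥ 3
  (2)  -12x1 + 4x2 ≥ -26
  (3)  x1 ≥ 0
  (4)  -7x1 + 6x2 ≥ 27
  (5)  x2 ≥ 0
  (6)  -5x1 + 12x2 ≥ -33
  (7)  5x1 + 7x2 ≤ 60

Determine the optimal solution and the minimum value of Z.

x1 = 0, x2 = 9/2, minimum Z = 27/2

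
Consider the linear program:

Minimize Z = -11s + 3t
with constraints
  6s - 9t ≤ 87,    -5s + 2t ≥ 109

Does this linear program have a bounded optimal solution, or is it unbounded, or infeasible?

From the feasible point (-35, -33), moving in the direction (2, 5) keeps every constraint satisfied while Z decreases without bound.

unbounded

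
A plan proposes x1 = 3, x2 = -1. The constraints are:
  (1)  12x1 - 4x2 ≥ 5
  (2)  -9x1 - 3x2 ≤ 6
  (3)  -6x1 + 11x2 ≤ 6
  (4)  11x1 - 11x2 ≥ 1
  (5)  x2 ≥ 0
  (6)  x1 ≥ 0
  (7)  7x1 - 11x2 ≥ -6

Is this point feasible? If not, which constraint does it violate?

Constraint (5): x2 = -1, which is not ≥ 0. All other constraints are satisfied.

not feasible — violates (5)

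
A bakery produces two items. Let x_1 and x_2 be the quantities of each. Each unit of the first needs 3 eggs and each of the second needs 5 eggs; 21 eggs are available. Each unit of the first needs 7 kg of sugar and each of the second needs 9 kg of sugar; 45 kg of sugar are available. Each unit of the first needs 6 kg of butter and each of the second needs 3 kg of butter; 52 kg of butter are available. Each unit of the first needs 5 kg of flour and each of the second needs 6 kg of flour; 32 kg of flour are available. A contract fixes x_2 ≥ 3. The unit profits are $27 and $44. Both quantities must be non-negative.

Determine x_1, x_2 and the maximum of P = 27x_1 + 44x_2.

Feasible corners and P = 27x_1 + 44x_2:
  (0, 21/5) → P = 924/5
  (0, 3) → P = 132
  (2, 3) → P = 186

The optimum lies where 3x_1 + 5x_2 = 21 and x_2 = 3.
Solving simultaneously gives x_1 = 2, x_2 = 3.

x_1 = 2, x_2 = 3, maximum P = 186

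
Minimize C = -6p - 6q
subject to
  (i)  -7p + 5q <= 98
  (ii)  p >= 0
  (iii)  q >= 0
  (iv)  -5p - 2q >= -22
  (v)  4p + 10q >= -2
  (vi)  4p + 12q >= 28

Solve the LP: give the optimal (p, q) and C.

Corner points and C = -6p - 6q:
  (0, 11) → C = -66
  (0, 7/3) → C = -14
  (4, 1) → C = -30

p = 0, q = 11, minimum C = -66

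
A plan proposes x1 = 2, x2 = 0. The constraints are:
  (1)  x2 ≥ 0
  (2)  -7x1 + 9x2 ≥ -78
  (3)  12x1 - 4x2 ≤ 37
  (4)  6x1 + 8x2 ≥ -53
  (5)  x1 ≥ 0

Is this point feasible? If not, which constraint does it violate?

feasible

(1): 0 ≥ 0 ✓
(2): -14 ≥ -78 ✓
(3): 24 ≤ 37 ✓
(4): 12 ≥ -53 ✓
(5): 2 ≥ 0 ✓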